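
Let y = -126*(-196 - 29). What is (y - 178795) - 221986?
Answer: -372431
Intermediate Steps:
y = 28350 (y = -126*(-225) = 28350)
(y - 178795) - 221986 = (28350 - 178795) - 221986 = -150445 - 221986 = -372431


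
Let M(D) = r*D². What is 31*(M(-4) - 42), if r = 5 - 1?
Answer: 682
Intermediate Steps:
r = 4
M(D) = 4*D²
31*(M(-4) - 42) = 31*(4*(-4)² - 42) = 31*(4*16 - 42) = 31*(64 - 42) = 31*22 = 682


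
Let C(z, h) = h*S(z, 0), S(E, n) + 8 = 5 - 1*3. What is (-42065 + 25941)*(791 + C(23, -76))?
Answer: -20106628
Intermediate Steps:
S(E, n) = -6 (S(E, n) = -8 + (5 - 1*3) = -8 + (5 - 3) = -8 + 2 = -6)
C(z, h) = -6*h (C(z, h) = h*(-6) = -6*h)
(-42065 + 25941)*(791 + C(23, -76)) = (-42065 + 25941)*(791 - 6*(-76)) = -16124*(791 + 456) = -16124*1247 = -20106628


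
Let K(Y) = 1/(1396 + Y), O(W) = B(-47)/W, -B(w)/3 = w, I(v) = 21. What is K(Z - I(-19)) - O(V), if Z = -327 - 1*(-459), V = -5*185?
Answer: 213412/1393975 ≈ 0.15310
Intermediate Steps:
V = -925
B(w) = -3*w
Z = 132 (Z = -327 + 459 = 132)
O(W) = 141/W (O(W) = (-3*(-47))/W = 141/W)
K(Z - I(-19)) - O(V) = 1/(1396 + (132 - 1*21)) - 141/(-925) = 1/(1396 + (132 - 21)) - 141*(-1)/925 = 1/(1396 + 111) - 1*(-141/925) = 1/1507 + 141/925 = 213412/1393975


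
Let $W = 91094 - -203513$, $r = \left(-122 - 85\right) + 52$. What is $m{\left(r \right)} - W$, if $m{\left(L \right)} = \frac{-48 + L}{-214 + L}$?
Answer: $- \frac{108709780}{369} \approx -2.9461 \cdot 10^{5}$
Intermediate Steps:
$r = -155$ ($r = -207 + 52 = -155$)
$m{\left(L \right)} = \frac{-48 + L}{-214 + L}$
$W = 294607$ ($W = 91094 + 203513 = 294607$)
$m{\left(r \right)} - W = \frac{-48 - 155}{-214 - 155} - 294607 = \frac{1}{-369} \left(-203\right) - 294607 = \left(- \frac{1}{369}\right) \left(-203\right) - 294607 = \frac{203}{369} - 294607 = - \frac{108709780}{369}$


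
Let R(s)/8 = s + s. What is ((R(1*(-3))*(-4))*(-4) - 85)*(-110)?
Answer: 93830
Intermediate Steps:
R(s) = 16*s (R(s) = 8*(s + s) = 8*(2*s) = 16*s)
((R(1*(-3))*(-4))*(-4) - 85)*(-110) = (((16*(1*(-3)))*(-4))*(-4) - 85)*(-110) = (((16*(-3))*(-4))*(-4) - 85)*(-110) = (-48*(-4)*(-4) - 85)*(-110) = (192*(-4) - 85)*(-110) = (-768 - 85)*(-110) = -853*(-110) = 93830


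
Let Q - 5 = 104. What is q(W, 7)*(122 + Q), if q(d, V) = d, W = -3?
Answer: -693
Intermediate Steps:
Q = 109 (Q = 5 + 104 = 109)
q(W, 7)*(122 + Q) = -3*(122 + 109) = -3*231 = -693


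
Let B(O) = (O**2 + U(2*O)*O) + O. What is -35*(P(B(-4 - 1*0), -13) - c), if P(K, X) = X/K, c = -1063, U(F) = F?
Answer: -1636565/44 ≈ -37195.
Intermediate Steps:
B(O) = O + 3*O**2 (B(O) = (O**2 + (2*O)*O) + O = (O**2 + 2*O**2) + O = 3*O**2 + O = O + 3*O**2)
-35*(P(B(-4 - 1*0), -13) - c) = -35*(-13*1/((1 + 3*(-4 - 1*0))*(-4 - 1*0)) - 1*(-1063)) = -35*(-13*1/((1 + 3*(-4 + 0))*(-4 + 0)) + 1063) = -35*(-13*(-1/(4*(1 + 3*(-4)))) + 1063) = -35*(-13*(-1/(4*(1 - 12))) + 1063) = -35*(-13/((-4*(-11))) + 1063) = -35*(-13/44 + 1063) = -35*46759/44 = -1636565/44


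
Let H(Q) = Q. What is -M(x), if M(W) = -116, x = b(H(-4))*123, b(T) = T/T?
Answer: 116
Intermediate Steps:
b(T) = 1
x = 123 (x = 1*123 = 123)
-M(x) = -1*(-116) = 116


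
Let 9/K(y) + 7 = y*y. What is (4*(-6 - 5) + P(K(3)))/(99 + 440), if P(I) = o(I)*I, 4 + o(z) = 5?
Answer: -79/1078 ≈ -0.073284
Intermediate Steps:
o(z) = 1 (o(z) = -4 + 5 = 1)
K(y) = 9/(-7 + y²) (K(y) = 9/(-7 + y*y) = 9/(-7 + y²))
P(I) = I (P(I) = 1*I = I)
(4*(-6 - 5) + P(K(3)))/(99 + 440) = (4*(-6 - 5) + 9/(-7 + 3²))/(99 + 440) = (4*(-11) + 9/(-7 + 9))/539 = (-44 + 9/2)*(1/539) = -79/2*1/539 = -79/1078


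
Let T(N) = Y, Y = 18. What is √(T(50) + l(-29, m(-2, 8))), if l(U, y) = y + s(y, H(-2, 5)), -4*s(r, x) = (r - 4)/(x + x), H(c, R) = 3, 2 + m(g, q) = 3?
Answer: 3*√34/4 ≈ 4.3732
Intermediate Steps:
m(g, q) = 1 (m(g, q) = -2 + 3 = 1)
s(r, x) = -(-4 + r)/(8*x) (s(r, x) = -(r - 4)/(4*(x + x)) = -(-4 + r)/(4*(2*x)) = -(-4 + r)*1/(2*x)/4 = -(-4 + r)/(8*x))
l(U, y) = ⅙ + 23*y/24 (l(U, y) = y + (⅛)*(4 - y)/3 = y + (⅛)*(⅓)*(4 - y) = y + (⅙ - y/24) = ⅙ + 23*y/24)
T(N) = 18
√(T(50) + l(-29, m(-2, 8))) = √(18 + (⅙ + (23/24)*1)) = √(18 + (⅙ + 23/24)) = √(18 + 9/8) = √(153/8) = 3*√34/4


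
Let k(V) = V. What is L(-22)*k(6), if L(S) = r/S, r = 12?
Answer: -36/11 ≈ -3.2727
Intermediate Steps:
L(S) = 12/S
L(-22)*k(6) = (12/(-22))*6 = (12*(-1/22))*6 = -6/11*6 = -36/11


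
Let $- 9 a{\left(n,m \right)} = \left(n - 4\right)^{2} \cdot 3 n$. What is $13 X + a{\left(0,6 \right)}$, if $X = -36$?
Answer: $-468$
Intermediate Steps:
$a{\left(n,m \right)} = - \frac{n \left(-4 + n\right)^{2}}{3}$ ($a{\left(n,m \right)} = - \frac{\left(n - 4\right)^{2} \cdot 3 n}{9} = - \frac{\left(-4 + n\right)^{2} \cdot 3 n}{9} = - \frac{3 \left(-4 + n\right)^{2} n}{9} = - \frac{3 n \left(-4 + n\right)^{2}}{9} = - \frac{n \left(-4 + n\right)^{2}}{3}$)
$13 X + a{\left(0,6 \right)} = 13 \left(-36\right) - 0 \left(-4 + 0\right)^{2} = -468 - 0 \left(-4\right)^{2} = -468 - 0 \cdot 16 = -468 + 0 = -468$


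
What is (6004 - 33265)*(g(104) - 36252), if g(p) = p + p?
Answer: 982595484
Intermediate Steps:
g(p) = 2*p
(6004 - 33265)*(g(104) - 36252) = (6004 - 33265)*(2*104 - 36252) = -27261*(208 - 36252) = -27261*(-36044) = 982595484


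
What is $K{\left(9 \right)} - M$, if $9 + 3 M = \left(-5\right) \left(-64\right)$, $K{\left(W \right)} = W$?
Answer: $- \frac{284}{3} \approx -94.667$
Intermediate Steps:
$M = \frac{311}{3}$ ($M = -3 + \frac{\left(-5\right) \left(-64\right)}{3} = -3 + \frac{1}{3} \cdot 320 = -3 + \frac{320}{3} = \frac{311}{3} \approx 103.67$)
$K{\left(9 \right)} - M = 9 - \frac{311}{3} = - \frac{284}{3}$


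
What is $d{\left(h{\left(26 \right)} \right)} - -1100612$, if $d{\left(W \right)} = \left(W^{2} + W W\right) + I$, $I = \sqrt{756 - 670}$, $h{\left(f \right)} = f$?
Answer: $1101964 + \sqrt{86} \approx 1.102 \cdot 10^{6}$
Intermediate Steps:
$I = \sqrt{86} \approx 9.2736$
$d{\left(W \right)} = \sqrt{86} + 2 W^{2}$ ($d{\left(W \right)} = \left(W^{2} + W W\right) + \sqrt{86} = \left(W^{2} + W^{2}\right) + \sqrt{86} = 2 W^{2} + \sqrt{86} = \sqrt{86} + 2 W^{2}$)
$d{\left(h{\left(26 \right)} \right)} - -1100612 = \left(\sqrt{86} + 2 \cdot 26^{2}\right) - -1100612 = \left(\sqrt{86} + 2 \cdot 676\right) + 1100612 = \left(\sqrt{86} + 1352\right) + 1100612 = \left(1352 + \sqrt{86}\right) + 1100612 = 1101964 + \sqrt{86}$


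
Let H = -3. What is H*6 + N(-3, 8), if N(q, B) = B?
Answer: -10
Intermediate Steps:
H*6 + N(-3, 8) = -3*6 + 8 = -18 + 8 = -10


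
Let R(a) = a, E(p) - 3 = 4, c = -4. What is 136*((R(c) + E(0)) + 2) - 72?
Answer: 608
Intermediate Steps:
E(p) = 7 (E(p) = 3 + 4 = 7)
136*((R(c) + E(0)) + 2) - 72 = 136*((-4 + 7) + 2) - 72 = 136*(3 + 2) - 72 = 136*5 - 72 = 680 - 72 = 608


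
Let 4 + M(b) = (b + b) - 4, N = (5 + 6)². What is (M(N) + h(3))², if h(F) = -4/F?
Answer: 487204/9 ≈ 54134.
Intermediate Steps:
N = 121 (N = 11² = 121)
M(b) = -8 + 2*b (M(b) = -4 + ((b + b) - 4) = -4 + (2*b - 4) = -4 + (-4 + 2*b) = -8 + 2*b)
(M(N) + h(3))² = ((-8 + 2*121) - 4/3)² = ((-8 + 242) - 4*⅓)² = (234 - 4/3)² = (698/3)² = 487204/9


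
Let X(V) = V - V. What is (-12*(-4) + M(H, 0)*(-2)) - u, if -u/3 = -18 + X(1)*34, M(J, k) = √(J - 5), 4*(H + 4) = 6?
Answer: -6 - I*√30 ≈ -6.0 - 5.4772*I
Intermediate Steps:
H = -5/2 (H = -4 + (¼)*6 = -4 + 3/2 = -5/2 ≈ -2.5000)
M(J, k) = √(-5 + J)
X(V) = 0
u = 54 (u = -3*(-18 + 0*34) = -3*(-18 + 0) = -3*(-18) = 54)
(-12*(-4) + M(H, 0)*(-2)) - u = (-12*(-4) + √(-5 - 5/2)*(-2)) - 1*54 = (48 + √(-15/2)*(-2)) - 54 = (48 + (I*√30/2)*(-2)) - 54 = (48 - I*√30) - 54 = -6 - I*√30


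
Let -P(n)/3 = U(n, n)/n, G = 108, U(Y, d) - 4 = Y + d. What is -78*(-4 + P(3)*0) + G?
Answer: 420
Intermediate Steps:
U(Y, d) = 4 + Y + d (U(Y, d) = 4 + (Y + d) = 4 + Y + d)
P(n) = -3*(4 + 2*n)/n (P(n) = -3*(4 + n + n)/n = -3*(4 + 2*n)/n)
-78*(-4 + P(3)*0) + G = -78*(-4 + (-6 - 12/3)*0) + 108 = -78*(-4 + (-6 - 12*1/3)*0) + 108 = -78*(-4 + (-6 - 4)*0) + 108 = -78*(-4 - 10*0) + 108 = -78*(-4 + 0) + 108 = -78*(-4) + 108 = 312 + 108 = 420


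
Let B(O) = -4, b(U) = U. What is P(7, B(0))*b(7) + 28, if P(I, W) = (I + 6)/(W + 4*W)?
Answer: 469/20 ≈ 23.450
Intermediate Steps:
P(I, W) = (6 + I)/(5*W) (P(I, W) = (6 + I)/((5*W)) = (6 + I)*(1/(5*W)) = (6 + I)/(5*W))
P(7, B(0))*b(7) + 28 = ((⅕)*(6 + 7)/(-4))*7 + 28 = ((⅕)*(-¼)*13)*7 + 28 = -13/20*7 + 28 = -91/20 + 28 = 469/20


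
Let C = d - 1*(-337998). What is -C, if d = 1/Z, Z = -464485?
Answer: -156995001029/464485 ≈ -3.3800e+5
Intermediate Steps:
d = -1/464485 (d = 1/(-464485) = -1/464485 ≈ -2.1529e-6)
C = 156995001029/464485 (C = -1/464485 - 1*(-337998) = -1/464485 + 337998 = 156995001029/464485 ≈ 3.3800e+5)
-C = -1*156995001029/464485 = -156995001029/464485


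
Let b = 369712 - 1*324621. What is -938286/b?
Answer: -938286/45091 ≈ -20.809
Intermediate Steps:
b = 45091 (b = 369712 - 324621 = 45091)
-938286/b = -938286/45091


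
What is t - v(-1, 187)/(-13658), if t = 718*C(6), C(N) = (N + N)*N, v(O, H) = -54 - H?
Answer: 706063727/13658 ≈ 51696.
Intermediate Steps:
C(N) = 2*N² (C(N) = (2*N)*N = 2*N²)
t = 51696 (t = 718*(2*6²) = 718*(2*36) = 718*72 = 51696)
t - v(-1, 187)/(-13658) = 51696 - (-54 - 1*187)/(-13658) = 51696 - (-54 - 187)*(-1)/13658 = 51696 - (-241)*(-1)/13658 = 51696 - 1*241/13658 = 51696 - 241/13658 = 706063727/13658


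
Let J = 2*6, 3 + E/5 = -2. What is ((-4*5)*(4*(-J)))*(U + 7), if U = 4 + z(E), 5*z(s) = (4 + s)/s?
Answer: 268032/25 ≈ 10721.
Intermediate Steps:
E = -25 (E = -15 + 5*(-2) = -15 - 10 = -25)
J = 12
z(s) = (4 + s)/(5*s) (z(s) = ((4 + s)/s)/5 = (4 + s)/(5*s))
U = 521/125 (U = 4 + (⅕)*(4 - 25)/(-25) = 4 + (⅕)*(-1/25)*(-21) = 4 + 21/125 = 521/125 ≈ 4.1680)
((-4*5)*(4*(-J)))*(U + 7) = ((-4*5)*(4*(-1*12)))*(521/125 + 7) = -80*(-12)*(1396/125) = -20*(-48)*(1396/125) = 960*(1396/125) = 268032/25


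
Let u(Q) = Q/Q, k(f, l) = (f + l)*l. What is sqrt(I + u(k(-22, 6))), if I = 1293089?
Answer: sqrt(1293090) ≈ 1137.1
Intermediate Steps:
k(f, l) = l*(f + l)
u(Q) = 1
sqrt(I + u(k(-22, 6))) = sqrt(1293089 + 1) = sqrt(1293090)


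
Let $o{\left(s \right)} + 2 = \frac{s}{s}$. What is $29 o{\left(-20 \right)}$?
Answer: $-29$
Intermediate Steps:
$o{\left(s \right)} = -1$ ($o{\left(s \right)} = -2 + \frac{s}{s} = -2 + 1 = -1$)
$29 o{\left(-20 \right)} = 29 \left(-1\right) = -29$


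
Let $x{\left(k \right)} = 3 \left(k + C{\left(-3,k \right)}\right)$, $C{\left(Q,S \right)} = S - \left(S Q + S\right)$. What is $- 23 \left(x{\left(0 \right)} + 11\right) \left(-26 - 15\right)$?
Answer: $10373$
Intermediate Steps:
$C{\left(Q,S \right)} = - Q S$ ($C{\left(Q,S \right)} = S - \left(Q S + S\right) = S - \left(S + Q S\right) = - Q S$)
$x{\left(k \right)} = 12 k$ ($x{\left(k \right)} = 3 \left(k - - 3 k\right) = 3 \left(k + 3 k\right) = 3 \cdot 4 k = 12 k$)
$- 23 \left(x{\left(0 \right)} + 11\right) \left(-26 - 15\right) = - 23 \left(12 \cdot 0 + 11\right) \left(-26 - 15\right) = - 23 \left(0 + 11\right) \left(-41\right) = - 23 \cdot 11 \left(-41\right) = \left(-23\right) \left(-451\right) = 10373$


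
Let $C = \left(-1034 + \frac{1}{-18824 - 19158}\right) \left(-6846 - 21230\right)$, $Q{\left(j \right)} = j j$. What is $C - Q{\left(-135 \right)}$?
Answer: $\frac{550973723807}{18991} \approx 2.9012 \cdot 10^{7}$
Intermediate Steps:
$Q{\left(j \right)} = j^{2}$
$C = \frac{551319834782}{18991}$ ($C = \left(-1034 + \frac{1}{-37982}\right) \left(-28076\right) = \left(-1034 - \frac{1}{37982}\right) \left(-28076\right) = \left(- \frac{39273389}{37982}\right) \left(-28076\right) = \frac{551319834782}{18991} \approx 2.9031 \cdot 10^{7}$)
$C - Q{\left(-135 \right)} = \frac{551319834782}{18991} - \left(-135\right)^{2} = \frac{551319834782}{18991} - 18225 = \frac{550973723807}{18991}$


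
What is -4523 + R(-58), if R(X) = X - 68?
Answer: -4649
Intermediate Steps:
R(X) = -68 + X
-4523 + R(-58) = -4523 + (-68 - 58) = -4523 - 126 = -4649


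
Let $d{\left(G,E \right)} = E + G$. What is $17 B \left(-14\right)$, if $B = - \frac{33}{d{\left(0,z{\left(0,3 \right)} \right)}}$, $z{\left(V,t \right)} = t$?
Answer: $2618$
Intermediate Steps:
$B = -11$ ($B = - \frac{33}{3 + 0} = - \frac{33}{3} = \left(-33\right) \frac{1}{3} = -11$)
$17 B \left(-14\right) = 17 \left(-11\right) \left(-14\right) = \left(-187\right) \left(-14\right) = 2618$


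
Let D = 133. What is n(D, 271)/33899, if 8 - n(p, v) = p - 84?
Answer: -41/33899 ≈ -0.0012095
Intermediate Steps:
n(p, v) = 92 - p (n(p, v) = 8 - (p - 84) = 8 - (-84 + p) = 8 + (84 - p) = 92 - p)
n(D, 271)/33899 = (92 - 1*133)/33899 = (92 - 133)*(1/33899) = -41*1/33899 = -41/33899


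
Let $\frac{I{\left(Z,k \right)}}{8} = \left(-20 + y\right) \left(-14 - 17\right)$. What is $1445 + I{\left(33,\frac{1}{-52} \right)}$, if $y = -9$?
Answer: $8637$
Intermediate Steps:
$I{\left(Z,k \right)} = 7192$ ($I{\left(Z,k \right)} = 8 \left(-20 - 9\right) \left(-14 - 17\right) = 8 \left(\left(-29\right) \left(-31\right)\right) = 8 \cdot 899 = 7192$)
$1445 + I{\left(33,\frac{1}{-52} \right)} = 1445 + 7192 = 8637$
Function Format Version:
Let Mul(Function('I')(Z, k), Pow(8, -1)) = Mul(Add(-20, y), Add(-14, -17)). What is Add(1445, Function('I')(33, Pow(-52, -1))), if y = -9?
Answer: 8637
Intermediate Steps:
Function('I')(Z, k) = 7192 (Function('I')(Z, k) = Mul(8, Mul(Add(-20, -9), Add(-14, -17))) = Mul(8, Mul(-29, -31)) = Mul(8, 899) = 7192)
Add(1445, Function('I')(33, Pow(-52, -1))) = Add(1445, 7192) = 8637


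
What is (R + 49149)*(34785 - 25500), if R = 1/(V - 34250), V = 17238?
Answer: 7763400077295/17012 ≈ 4.5635e+8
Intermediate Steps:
R = -1/17012 (R = 1/(17238 - 34250) = 1/(-17012) = -1/17012 ≈ -5.8782e-5)
(R + 49149)*(34785 - 25500) = (-1/17012 + 49149)*(34785 - 25500) = (836122787/17012)*9285 = 7763400077295/17012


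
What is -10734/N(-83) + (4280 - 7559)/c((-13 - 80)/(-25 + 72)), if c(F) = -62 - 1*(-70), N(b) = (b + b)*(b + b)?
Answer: -22610499/55112 ≈ -410.26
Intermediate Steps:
N(b) = 4*b**2 (N(b) = (2*b)*(2*b) = 4*b**2)
c(F) = 8 (c(F) = -62 + 70 = 8)
-10734/N(-83) + (4280 - 7559)/c((-13 - 80)/(-25 + 72)) = -10734/(4*(-83)**2) + (4280 - 7559)/8 = -10734/(4*6889) - 3279*1/8 = -10734/27556 - 3279/8 = -10734*1/27556 - 3279/8 = -5367/13778 - 3279/8 = -22610499/55112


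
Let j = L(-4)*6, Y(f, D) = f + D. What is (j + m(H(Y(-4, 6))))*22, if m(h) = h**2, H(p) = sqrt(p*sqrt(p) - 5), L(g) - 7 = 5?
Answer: 1474 + 44*sqrt(2) ≈ 1536.2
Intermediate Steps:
L(g) = 12 (L(g) = 7 + 5 = 12)
Y(f, D) = D + f
H(p) = sqrt(-5 + p**(3/2)) (H(p) = sqrt(p**(3/2) - 5) = sqrt(-5 + p**(3/2)))
j = 72 (j = 12*6 = 72)
(j + m(H(Y(-4, 6))))*22 = (72 + (sqrt(-5 + (6 - 4)**(3/2)))**2)*22 = (72 + (sqrt(-5 + 2**(3/2)))**2)*22 = (72 + (sqrt(-5 + 2*sqrt(2)))**2)*22 = (72 + (-5 + 2*sqrt(2)))*22 = (67 + 2*sqrt(2))*22 = 1474 + 44*sqrt(2)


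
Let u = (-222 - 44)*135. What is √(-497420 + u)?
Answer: I*√533330 ≈ 730.29*I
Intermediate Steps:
u = -35910 (u = -266*135 = -35910)
√(-497420 + u) = √(-497420 - 35910) = √(-533330) = I*√533330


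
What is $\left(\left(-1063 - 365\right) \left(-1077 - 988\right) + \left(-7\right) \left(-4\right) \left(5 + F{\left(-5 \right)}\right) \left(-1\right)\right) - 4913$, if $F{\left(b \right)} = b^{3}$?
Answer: $2947267$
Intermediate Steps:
$\left(\left(-1063 - 365\right) \left(-1077 - 988\right) + \left(-7\right) \left(-4\right) \left(5 + F{\left(-5 \right)}\right) \left(-1\right)\right) - 4913 = \left(\left(-1063 - 365\right) \left(-1077 - 988\right) + \left(-7\right) \left(-4\right) \left(5 + \left(-5\right)^{3}\right) \left(-1\right)\right) - 4913 = \left(\left(-1428\right) \left(-2065\right) + 28 \left(5 - 125\right) \left(-1\right)\right) - 4913 = \left(2948820 + 28 \left(\left(-120\right) \left(-1\right)\right)\right) - 4913 = \left(2948820 + 28 \cdot 120\right) - 4913 = \left(2948820 + 3360\right) - 4913 = 2952180 - 4913 = 2947267$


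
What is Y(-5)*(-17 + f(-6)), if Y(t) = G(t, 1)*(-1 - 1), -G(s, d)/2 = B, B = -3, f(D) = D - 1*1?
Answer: 288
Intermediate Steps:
f(D) = -1 + D (f(D) = D - 1 = -1 + D)
G(s, d) = 6 (G(s, d) = -2*(-3) = 6)
Y(t) = -12 (Y(t) = 6*(-1 - 1) = 6*(-2) = -12)
Y(-5)*(-17 + f(-6)) = -12*(-17 + (-1 - 6)) = -12*(-17 - 7) = -12*(-24) = 288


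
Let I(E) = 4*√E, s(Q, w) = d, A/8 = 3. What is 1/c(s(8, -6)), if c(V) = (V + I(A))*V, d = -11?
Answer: -1/263 - 8*√6/2893 ≈ -0.010576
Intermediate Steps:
A = 24 (A = 8*3 = 24)
s(Q, w) = -11
c(V) = V*(V + 8*√6) (c(V) = (V + 4*√24)*V = (V + 4*(2*√6))*V = (V + 8*√6)*V = V*(V + 8*√6))
1/c(s(8, -6)) = 1/(-11*(-11 + 8*√6)) = 1/(121 - 88*√6)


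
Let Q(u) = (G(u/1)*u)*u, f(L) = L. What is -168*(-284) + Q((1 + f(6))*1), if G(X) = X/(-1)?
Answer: 47369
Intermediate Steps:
G(X) = -X (G(X) = X*(-1) = -X)
Q(u) = -u**3 (Q(u) = ((-u/1)*u)*u = ((-u)*u)*u = (-u**2)*u = -u**3)
-168*(-284) + Q((1 + f(6))*1) = -168*(-284) - ((1 + 6)*1)**3 = 47712 - (7*1)**3 = 47712 - 1*7**3 = 47712 - 1*343 = 47712 - 343 = 47369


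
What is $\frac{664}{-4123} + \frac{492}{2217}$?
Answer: $\frac{185476}{3046897} \approx 0.060874$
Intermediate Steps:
$\frac{664}{-4123} + \frac{492}{2217} = 664 \left(- \frac{1}{4123}\right) + 492 \cdot \frac{1}{2217} = - \frac{664}{4123} + \frac{164}{739} = \frac{185476}{3046897}$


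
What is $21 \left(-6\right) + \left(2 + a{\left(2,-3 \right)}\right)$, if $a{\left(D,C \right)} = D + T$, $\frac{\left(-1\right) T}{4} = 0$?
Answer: $-122$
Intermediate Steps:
$T = 0$ ($T = \left(-4\right) 0 = 0$)
$a{\left(D,C \right)} = D$ ($a{\left(D,C \right)} = D + 0 = D$)
$21 \left(-6\right) + \left(2 + a{\left(2,-3 \right)}\right) = 21 \left(-6\right) + \left(2 + 2\right) = -126 + 4 = -122$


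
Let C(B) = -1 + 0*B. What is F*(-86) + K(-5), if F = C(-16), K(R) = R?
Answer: 81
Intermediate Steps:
C(B) = -1 (C(B) = -1 + 0 = -1)
F = -1
F*(-86) + K(-5) = -1*(-86) - 5 = 86 - 5 = 81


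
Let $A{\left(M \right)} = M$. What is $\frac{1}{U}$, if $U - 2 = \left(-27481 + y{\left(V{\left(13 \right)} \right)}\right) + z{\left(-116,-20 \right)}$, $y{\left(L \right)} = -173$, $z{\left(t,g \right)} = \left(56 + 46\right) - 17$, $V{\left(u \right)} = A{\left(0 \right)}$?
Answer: $- \frac{1}{27567} \approx -3.6275 \cdot 10^{-5}$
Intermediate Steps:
$V{\left(u \right)} = 0$
$z{\left(t,g \right)} = 85$ ($z{\left(t,g \right)} = 102 - 17 = 85$)
$U = -27567$ ($U = 2 + \left(\left(-27481 - 173\right) + 85\right) = 2 + \left(-27654 + 85\right) = 2 - 27569 = -27567$)
$\frac{1}{U} = \frac{1}{-27567} = - \frac{1}{27567}$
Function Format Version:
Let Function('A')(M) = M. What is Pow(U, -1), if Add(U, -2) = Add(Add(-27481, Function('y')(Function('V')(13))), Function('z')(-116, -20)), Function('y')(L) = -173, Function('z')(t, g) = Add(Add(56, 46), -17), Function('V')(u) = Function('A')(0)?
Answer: Rational(-1, 27567) ≈ -3.6275e-5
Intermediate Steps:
Function('V')(u) = 0
Function('z')(t, g) = 85 (Function('z')(t, g) = Add(102, -17) = 85)
U = -27567 (U = Add(2, Add(Add(-27481, -173), 85)) = Add(2, Add(-27654, 85)) = Add(2, -27569) = -27567)
Pow(U, -1) = Pow(-27567, -1) = Rational(-1, 27567)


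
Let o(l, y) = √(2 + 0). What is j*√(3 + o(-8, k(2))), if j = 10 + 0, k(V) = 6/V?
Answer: 10*√(3 + √2) ≈ 21.010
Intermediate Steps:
o(l, y) = √2
j = 10
j*√(3 + o(-8, k(2))) = 10*√(3 + √2)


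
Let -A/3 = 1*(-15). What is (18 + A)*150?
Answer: 9450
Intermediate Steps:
A = 45 (A = -3*(-15) = 45)
(18 + A)*150 = (18 + 45)*150 = 63*150 = 9450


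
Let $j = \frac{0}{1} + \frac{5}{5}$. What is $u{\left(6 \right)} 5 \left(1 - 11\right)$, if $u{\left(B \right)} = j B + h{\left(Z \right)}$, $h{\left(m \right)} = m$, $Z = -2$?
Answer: $-200$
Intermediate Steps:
$j = 1$ ($j = 0 \cdot 1 + 5 \cdot \frac{1}{5} = 0 + 1 = 1$)
$u{\left(B \right)} = -2 + B$ ($u{\left(B \right)} = 1 B - 2 = B - 2 = -2 + B$)
$u{\left(6 \right)} 5 \left(1 - 11\right) = \left(-2 + 6\right) 5 \left(1 - 11\right) = 4 \cdot 5 \left(-10\right) = 20 \left(-10\right) = -200$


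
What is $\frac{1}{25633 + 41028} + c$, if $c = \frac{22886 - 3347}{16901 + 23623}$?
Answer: $\frac{434176601}{900456788} \approx 0.48217$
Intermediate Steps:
$c = \frac{6513}{13508}$ ($c = \frac{19539}{40524} = 19539 \cdot \frac{1}{40524} = \frac{6513}{13508} \approx 0.48216$)
$\frac{1}{25633 + 41028} + c = \frac{1}{25633 + 41028} + \frac{6513}{13508} = \frac{1}{66661} + \frac{6513}{13508} = \frac{434176601}{900456788}$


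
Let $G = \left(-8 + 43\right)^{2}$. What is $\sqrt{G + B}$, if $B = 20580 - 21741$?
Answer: $8$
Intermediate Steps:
$G = 1225$ ($G = 35^{2} = 1225$)
$B = -1161$ ($B = 20580 - 21741 = -1161$)
$\sqrt{G + B} = \sqrt{1225 - 1161} = \sqrt{64} = 8$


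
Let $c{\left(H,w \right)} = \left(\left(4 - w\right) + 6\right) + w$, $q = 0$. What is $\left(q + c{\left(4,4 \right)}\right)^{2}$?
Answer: $100$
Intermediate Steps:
$c{\left(H,w \right)} = 10$ ($c{\left(H,w \right)} = \left(10 - w\right) + w = 10$)
$\left(q + c{\left(4,4 \right)}\right)^{2} = \left(0 + 10\right)^{2} = 10^{2} = 100$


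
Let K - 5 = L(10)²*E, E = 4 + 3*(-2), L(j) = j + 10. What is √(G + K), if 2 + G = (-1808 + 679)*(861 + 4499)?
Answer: I*√6052237 ≈ 2460.1*I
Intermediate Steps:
L(j) = 10 + j
G = -6051442 (G = -2 + (-1808 + 679)*(861 + 4499) = -2 - 1129*5360 = -2 - 6051440 = -6051442)
E = -2 (E = 4 - 6 = -2)
K = -795 (K = 5 + (10 + 10)²*(-2) = 5 + 20²*(-2) = 5 + 400*(-2) = 5 - 800 = -795)
√(G + K) = √(-6051442 - 795) = √(-6052237) = I*√6052237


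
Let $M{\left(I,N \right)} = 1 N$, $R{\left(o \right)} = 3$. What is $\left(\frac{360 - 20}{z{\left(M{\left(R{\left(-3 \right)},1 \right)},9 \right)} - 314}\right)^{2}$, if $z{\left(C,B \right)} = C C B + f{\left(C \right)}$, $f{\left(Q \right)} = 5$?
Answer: $\frac{289}{225} \approx 1.2844$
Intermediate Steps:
$M{\left(I,N \right)} = N$
$z{\left(C,B \right)} = 5 + B C^{2}$ ($z{\left(C,B \right)} = C C B + 5 = C^{2} B + 5 = B C^{2} + 5 = 5 + B C^{2}$)
$\left(\frac{360 - 20}{z{\left(M{\left(R{\left(-3 \right)},1 \right)},9 \right)} - 314}\right)^{2} = \left(\frac{360 - 20}{\left(5 + 9 \cdot 1^{2}\right) - 314}\right)^{2} = \left(\frac{340}{\left(5 + 9 \cdot 1\right) - 314}\right)^{2} = \left(\frac{340}{\left(5 + 9\right) - 314}\right)^{2} = \left(\frac{340}{14 - 314}\right)^{2} = \left(\frac{340}{-300}\right)^{2} = \left(340 \left(- \frac{1}{300}\right)\right)^{2} = \left(- \frac{17}{15}\right)^{2} = \frac{289}{225}$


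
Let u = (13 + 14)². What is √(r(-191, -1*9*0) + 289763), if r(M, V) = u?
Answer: 2*√72623 ≈ 538.97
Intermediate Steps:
u = 729 (u = 27² = 729)
r(M, V) = 729
√(r(-191, -1*9*0) + 289763) = √(729 + 289763) = √290492 = 2*√72623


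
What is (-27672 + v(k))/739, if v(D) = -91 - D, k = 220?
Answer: -27983/739 ≈ -37.866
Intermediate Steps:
(-27672 + v(k))/739 = (-27672 + (-91 - 1*220))/739 = (-27672 + (-91 - 220))*(1/739) = (-27672 - 311)*(1/739) = -27983*1/739 = -27983/739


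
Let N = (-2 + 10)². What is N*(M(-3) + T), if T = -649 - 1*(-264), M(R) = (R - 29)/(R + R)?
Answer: -72896/3 ≈ -24299.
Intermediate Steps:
M(R) = (-29 + R)/(2*R) (M(R) = (-29 + R)/((2*R)) = (-29 + R)*(1/(2*R)) = (-29 + R)/(2*R))
N = 64 (N = 8² = 64)
T = -385 (T = -649 + 264 = -385)
N*(M(-3) + T) = 64*((½)*(-29 - 3)/(-3) - 385) = 64*((½)*(-⅓)*(-32) - 385) = 64*(16/3 - 385) = 64*(-1139/3) = -72896/3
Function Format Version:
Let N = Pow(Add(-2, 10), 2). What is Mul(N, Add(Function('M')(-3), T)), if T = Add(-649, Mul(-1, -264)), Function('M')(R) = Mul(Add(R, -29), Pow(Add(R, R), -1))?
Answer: Rational(-72896, 3) ≈ -24299.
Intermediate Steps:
Function('M')(R) = Mul(Rational(1, 2), Pow(R, -1), Add(-29, R)) (Function('M')(R) = Mul(Add(-29, R), Pow(Mul(2, R), -1)) = Mul(Add(-29, R), Mul(Rational(1, 2), Pow(R, -1))) = Mul(Rational(1, 2), Pow(R, -1), Add(-29, R)))
N = 64 (N = Pow(8, 2) = 64)
T = -385 (T = Add(-649, 264) = -385)
Mul(N, Add(Function('M')(-3), T)) = Mul(64, Add(Mul(Rational(1, 2), Pow(-3, -1), Add(-29, -3)), -385)) = Mul(64, Add(Mul(Rational(1, 2), Rational(-1, 3), -32), -385)) = Mul(64, Add(Rational(16, 3), -385)) = Mul(64, Rational(-1139, 3)) = Rational(-72896, 3)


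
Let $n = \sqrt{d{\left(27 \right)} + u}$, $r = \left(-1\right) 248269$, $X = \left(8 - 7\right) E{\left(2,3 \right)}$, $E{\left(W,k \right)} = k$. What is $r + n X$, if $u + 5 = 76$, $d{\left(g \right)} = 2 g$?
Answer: $-248269 + 15 \sqrt{5} \approx -2.4824 \cdot 10^{5}$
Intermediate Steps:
$u = 71$ ($u = -5 + 76 = 71$)
$X = 3$ ($X = \left(8 - 7\right) 3 = 1 \cdot 3 = 3$)
$r = -248269$
$n = 5 \sqrt{5}$ ($n = \sqrt{2 \cdot 27 + 71} = \sqrt{54 + 71} = \sqrt{125} = 5 \sqrt{5} \approx 11.18$)
$r + n X = -248269 + 5 \sqrt{5} \cdot 3 = -248269 + 15 \sqrt{5}$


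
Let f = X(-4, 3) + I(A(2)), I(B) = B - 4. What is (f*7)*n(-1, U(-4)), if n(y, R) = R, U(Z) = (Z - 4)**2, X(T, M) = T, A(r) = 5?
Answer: -1344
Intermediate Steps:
U(Z) = (-4 + Z)**2
I(B) = -4 + B
f = -3 (f = -4 + (-4 + 5) = -4 + 1 = -3)
(f*7)*n(-1, U(-4)) = (-3*7)*(-4 - 4)**2 = -21*(-8)**2 = -21*64 = -1344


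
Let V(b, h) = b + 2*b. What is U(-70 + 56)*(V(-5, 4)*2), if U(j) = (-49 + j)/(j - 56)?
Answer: -27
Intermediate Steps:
V(b, h) = 3*b
U(j) = (-49 + j)/(-56 + j)
U(-70 + 56)*(V(-5, 4)*2) = ((-49 + (-70 + 56))/(-56 + (-70 + 56)))*((3*(-5))*2) = ((-49 - 14)/(-56 - 14))*(-15*2) = (-63/(-70))*(-30) = -1/70*(-63)*(-30) = (9/10)*(-30) = -27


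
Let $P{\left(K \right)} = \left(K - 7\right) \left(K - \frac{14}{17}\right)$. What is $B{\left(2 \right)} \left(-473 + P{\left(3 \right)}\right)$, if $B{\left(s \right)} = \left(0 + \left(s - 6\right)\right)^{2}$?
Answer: $- \frac{131024}{17} \approx -7707.3$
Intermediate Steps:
$B{\left(s \right)} = \left(-6 + s\right)^{2}$ ($B{\left(s \right)} = \left(0 + \left(s - 6\right)\right)^{2} = \left(0 + \left(-6 + s\right)\right)^{2} = \left(-6 + s\right)^{2}$)
$P{\left(K \right)} = \left(-7 + K\right) \left(- \frac{14}{17} + K\right)$ ($P{\left(K \right)} = \left(-7 + K\right) \left(K - \frac{14}{17}\right) = \left(-7 + K\right) \left(- \frac{14}{17} + K\right)$)
$B{\left(2 \right)} \left(-473 + P{\left(3 \right)}\right) = \left(-6 + 2\right)^{2} \left(-473 + \left(\frac{98}{17} + 3^{2} - \frac{399}{17}\right)\right) = \left(-4\right)^{2} \left(-473 + \left(\frac{98}{17} + 9 - \frac{399}{17}\right)\right) = 16 \left(-473 - \frac{148}{17}\right) = 16 \left(- \frac{8189}{17}\right) = - \frac{131024}{17}$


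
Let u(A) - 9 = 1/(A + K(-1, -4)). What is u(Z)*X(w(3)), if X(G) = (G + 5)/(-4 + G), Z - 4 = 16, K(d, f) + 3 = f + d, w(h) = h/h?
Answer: -109/6 ≈ -18.167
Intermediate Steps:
w(h) = 1
K(d, f) = -3 + d + f (K(d, f) = -3 + (f + d) = -3 + (d + f) = -3 + d + f)
Z = 20 (Z = 4 + 16 = 20)
u(A) = 9 + 1/(-8 + A) (u(A) = 9 + 1/(A + (-3 - 1 - 4)) = 9 + 1/(A - 8) = 9 + 1/(-8 + A))
X(G) = (5 + G)/(-4 + G)
u(Z)*X(w(3)) = ((-71 + 9*20)/(-8 + 20))*((5 + 1)/(-4 + 1)) = ((-71 + 180)/12)*(6/(-3)) = ((1/12)*109)*(-1/3*6) = (109/12)*(-2) = -109/6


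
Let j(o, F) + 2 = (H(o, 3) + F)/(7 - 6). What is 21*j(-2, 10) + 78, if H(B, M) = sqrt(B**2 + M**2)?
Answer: 246 + 21*sqrt(13) ≈ 321.72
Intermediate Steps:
j(o, F) = -2 + F + sqrt(9 + o**2) (j(o, F) = -2 + (sqrt(o**2 + 3**2) + F)/(7 - 6) = -2 + (sqrt(o**2 + 9) + F)/1 = -2 + (sqrt(9 + o**2) + F)*1 = -2 + (F + sqrt(9 + o**2))*1 = -2 + (F + sqrt(9 + o**2)) = -2 + F + sqrt(9 + o**2))
21*j(-2, 10) + 78 = 21*(-2 + 10 + sqrt(9 + (-2)**2)) + 78 = 21*(-2 + 10 + sqrt(9 + 4)) + 78 = 21*(-2 + 10 + sqrt(13)) + 78 = 21*(8 + sqrt(13)) + 78 = (168 + 21*sqrt(13)) + 78 = 246 + 21*sqrt(13)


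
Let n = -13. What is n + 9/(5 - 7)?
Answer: -35/2 ≈ -17.500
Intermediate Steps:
n + 9/(5 - 7) = -13 + 9/(5 - 7) = -13 + 9/(-2) = -13 + 9*(-½) = -13 - 9/2 = -35/2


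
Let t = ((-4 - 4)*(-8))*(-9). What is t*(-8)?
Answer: 4608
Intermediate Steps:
t = -576 (t = -8*(-8)*(-9) = 64*(-9) = -576)
t*(-8) = -576*(-8) = 4608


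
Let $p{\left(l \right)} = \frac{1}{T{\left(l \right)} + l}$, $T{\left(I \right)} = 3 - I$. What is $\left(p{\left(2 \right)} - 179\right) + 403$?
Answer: $\frac{673}{3} \approx 224.33$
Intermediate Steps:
$p{\left(l \right)} = \frac{1}{3}$ ($p{\left(l \right)} = \frac{1}{\left(3 - l\right) + l} = \frac{1}{3}$)
$\left(p{\left(2 \right)} - 179\right) + 403 = \left(\frac{1}{3} - 179\right) + 403 = - \frac{536}{3} + 403 = \frac{673}{3}$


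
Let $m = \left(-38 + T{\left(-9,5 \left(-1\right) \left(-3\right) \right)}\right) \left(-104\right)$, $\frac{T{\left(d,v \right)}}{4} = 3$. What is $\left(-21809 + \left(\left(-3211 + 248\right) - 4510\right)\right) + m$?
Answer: $-26578$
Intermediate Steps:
$T{\left(d,v \right)} = 12$ ($T{\left(d,v \right)} = 4 \cdot 3 = 12$)
$m = 2704$ ($m = \left(-38 + 12\right) \left(-104\right) = \left(-26\right) \left(-104\right) = 2704$)
$\left(-21809 + \left(\left(-3211 + 248\right) - 4510\right)\right) + m = \left(-21809 + \left(\left(-3211 + 248\right) - 4510\right)\right) + 2704 = \left(-21809 - 7473\right) + 2704 = -29282 + 2704 = -26578$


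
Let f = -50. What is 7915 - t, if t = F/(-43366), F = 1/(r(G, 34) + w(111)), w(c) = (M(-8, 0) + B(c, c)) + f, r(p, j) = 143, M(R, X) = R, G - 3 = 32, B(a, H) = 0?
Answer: 29175560651/3686110 ≈ 7915.0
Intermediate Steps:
G = 35 (G = 3 + 32 = 35)
w(c) = -58 (w(c) = (-8 + 0) - 50 = -8 - 50 = -58)
F = 1/85 (F = 1/(143 - 58) = 1/85 ≈ 0.011765)
t = -1/3686110 (t = (1/85)/(-43366) = (1/85)*(-1/43366) = -1/3686110 ≈ -2.7129e-7)
7915 - t = 7915 - 1*(-1/3686110) = 7915 + 1/3686110 = 29175560651/3686110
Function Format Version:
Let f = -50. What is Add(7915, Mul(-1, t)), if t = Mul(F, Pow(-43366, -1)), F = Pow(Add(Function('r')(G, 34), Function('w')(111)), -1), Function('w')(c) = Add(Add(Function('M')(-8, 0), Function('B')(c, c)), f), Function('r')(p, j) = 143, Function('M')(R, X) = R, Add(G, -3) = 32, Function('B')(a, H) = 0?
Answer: Rational(29175560651, 3686110) ≈ 7915.0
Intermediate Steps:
G = 35 (G = Add(3, 32) = 35)
Function('w')(c) = -58 (Function('w')(c) = Add(Add(-8, 0), -50) = Add(-8, -50) = -58)
F = Rational(1, 85) (F = Pow(Add(143, -58), -1) = Pow(85, -1) = Rational(1, 85) ≈ 0.011765)
t = Rational(-1, 3686110) (t = Mul(Rational(1, 85), Pow(-43366, -1)) = Mul(Rational(1, 85), Rational(-1, 43366)) = Rational(-1, 3686110) ≈ -2.7129e-7)
Add(7915, Mul(-1, t)) = Add(7915, Mul(-1, Rational(-1, 3686110))) = Add(7915, Rational(1, 3686110)) = Rational(29175560651, 3686110)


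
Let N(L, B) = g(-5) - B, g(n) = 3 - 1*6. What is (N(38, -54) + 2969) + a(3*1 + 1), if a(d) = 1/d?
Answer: 12081/4 ≈ 3020.3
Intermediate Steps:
g(n) = -3 (g(n) = 3 - 6 = -3)
N(L, B) = -3 - B
(N(38, -54) + 2969) + a(3*1 + 1) = ((-3 - 1*(-54)) + 2969) + 1/(3*1 + 1) = ((-3 + 54) + 2969) + 1/(3 + 1) = (51 + 2969) + 1/4 = 3020 + ¼ = 12081/4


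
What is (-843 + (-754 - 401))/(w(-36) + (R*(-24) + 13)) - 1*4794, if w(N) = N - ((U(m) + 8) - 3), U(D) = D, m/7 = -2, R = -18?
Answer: -1002945/209 ≈ -4798.8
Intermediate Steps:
m = -14 (m = 7*(-2) = -14)
w(N) = 9 + N (w(N) = N - ((-14 + 8) - 3) = N - (-6 - 3) = N - 1*(-9) = N + 9 = 9 + N)
(-843 + (-754 - 401))/(w(-36) + (R*(-24) + 13)) - 1*4794 = (-843 + (-754 - 401))/((9 - 36) + (-18*(-24) + 13)) - 1*4794 = (-843 - 1155)/(-27 + (432 + 13)) - 4794 = -1998/(-27 + 445) - 4794 = -1998/418 - 4794 = -1998*1/418 - 4794 = -999/209 - 4794 = -1002945/209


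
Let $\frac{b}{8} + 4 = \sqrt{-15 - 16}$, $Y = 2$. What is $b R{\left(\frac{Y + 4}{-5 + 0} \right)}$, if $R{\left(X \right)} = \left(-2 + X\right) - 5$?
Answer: $\frac{1312}{5} - \frac{328 i \sqrt{31}}{5} \approx 262.4 - 365.25 i$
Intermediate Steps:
$R{\left(X \right)} = -7 + X$
$b = -32 + 8 i \sqrt{31}$ ($b = -32 + 8 \sqrt{-15 - 16} = -32 + 8 \sqrt{-31} = -32 + 8 i \sqrt{31} \approx -32.0 + 44.542 i$)
$b R{\left(\frac{Y + 4}{-5 + 0} \right)} = \left(-32 + 8 i \sqrt{31}\right) \left(-7 + \frac{2 + 4}{-5 + 0}\right) = \left(-32 + 8 i \sqrt{31}\right) \left(-7 + \frac{6}{-5}\right) = \left(-32 + 8 i \sqrt{31}\right) \left(-7 + 6 \left(- \frac{1}{5}\right)\right) = \left(-32 + 8 i \sqrt{31}\right) \left(-7 - \frac{6}{5}\right) = \left(-32 + 8 i \sqrt{31}\right) \left(- \frac{41}{5}\right) = \frac{1312}{5} - \frac{328 i \sqrt{31}}{5}$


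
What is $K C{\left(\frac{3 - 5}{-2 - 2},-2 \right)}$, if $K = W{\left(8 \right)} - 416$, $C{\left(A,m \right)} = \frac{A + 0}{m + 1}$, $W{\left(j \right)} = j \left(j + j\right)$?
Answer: $144$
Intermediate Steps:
$W{\left(j \right)} = 2 j^{2}$ ($W{\left(j \right)} = j 2 j = 2 j^{2}$)
$C{\left(A,m \right)} = \frac{A}{1 + m}$
$K = -288$ ($K = 2 \cdot 8^{2} - 416 = 2 \cdot 64 - 416 = 128 - 416 = -288$)
$K C{\left(\frac{3 - 5}{-2 - 2},-2 \right)} = - 288 \frac{\left(3 - 5\right) \frac{1}{-2 - 2}}{1 - 2} = - 288 \frac{\left(-2\right) \frac{1}{-4}}{-1} = - 288 \left(-2\right) \left(- \frac{1}{4}\right) \left(-1\right) = - 288 \cdot \frac{1}{2} \left(-1\right) = \left(-288\right) \left(- \frac{1}{2}\right) = 144$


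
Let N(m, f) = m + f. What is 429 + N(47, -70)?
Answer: 406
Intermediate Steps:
N(m, f) = f + m
429 + N(47, -70) = 429 + (-70 + 47) = 429 - 23 = 406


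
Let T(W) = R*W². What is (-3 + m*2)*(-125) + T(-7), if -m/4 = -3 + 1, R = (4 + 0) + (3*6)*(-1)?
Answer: -2311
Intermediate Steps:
R = -14 (R = 4 + 18*(-1) = 4 - 18 = -14)
m = 8 (m = -4*(-3 + 1) = -4*(-2) = 8)
T(W) = -14*W²
(-3 + m*2)*(-125) + T(-7) = (-3 + 8*2)*(-125) - 14*(-7)² = (-3 + 16)*(-125) - 14*49 = 13*(-125) - 686 = -1625 - 686 = -2311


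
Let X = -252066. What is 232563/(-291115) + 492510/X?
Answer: -33666378968/12230032265 ≈ -2.7528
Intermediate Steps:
232563/(-291115) + 492510/X = 232563/(-291115) + 492510/(-252066) = 232563*(-1/291115) + 492510*(-1/252066) = -232563/291115 - 82085/42011 = -33666378968/12230032265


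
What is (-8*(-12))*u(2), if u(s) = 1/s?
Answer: 48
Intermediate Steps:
(-8*(-12))*u(2) = -8*(-12)/2 = 96*(½) = 48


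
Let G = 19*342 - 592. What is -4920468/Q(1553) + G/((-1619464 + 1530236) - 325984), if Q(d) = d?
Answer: -1021523265617/322412118 ≈ -3168.4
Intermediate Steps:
G = 5906 (G = 6498 - 592 = 5906)
-4920468/Q(1553) + G/((-1619464 + 1530236) - 325984) = -4920468/1553 + 5906/((-1619464 + 1530236) - 325984) = -4920468*1/1553 + 5906/(-89228 - 325984) = -4920468/1553 + 5906/(-415212) = -4920468/1553 + 5906*(-1/415212) = -4920468/1553 - 2953/207606 = -1021523265617/322412118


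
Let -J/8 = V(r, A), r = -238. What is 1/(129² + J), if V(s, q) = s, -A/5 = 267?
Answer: 1/18545 ≈ 5.3923e-5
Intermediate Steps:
A = -1335 (A = -5*267 = -1335)
J = 1904 (J = -8*(-238) = 1904)
1/(129² + J) = 1/(129² + 1904) = 1/(16641 + 1904) = 1/18545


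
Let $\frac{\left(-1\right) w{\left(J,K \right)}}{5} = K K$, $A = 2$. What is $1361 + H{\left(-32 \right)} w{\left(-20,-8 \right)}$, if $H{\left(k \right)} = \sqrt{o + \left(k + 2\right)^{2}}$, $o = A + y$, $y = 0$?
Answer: $1361 - 320 \sqrt{902} \approx -8249.7$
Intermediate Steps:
$w{\left(J,K \right)} = - 5 K^{2}$ ($w{\left(J,K \right)} = - 5 K K = - 5 K^{2}$)
$o = 2$ ($o = 2 + 0 = 2$)
$H{\left(k \right)} = \sqrt{2 + \left(2 + k\right)^{2}}$ ($H{\left(k \right)} = \sqrt{2 + \left(k + 2\right)^{2}} = \sqrt{2 + \left(2 + k\right)^{2}}$)
$1361 + H{\left(-32 \right)} w{\left(-20,-8 \right)} = 1361 + \sqrt{2 + \left(2 - 32\right)^{2}} \left(- 5 \left(-8\right)^{2}\right) = 1361 + \sqrt{2 + \left(-30\right)^{2}} \left(\left(-5\right) 64\right) = 1361 + \sqrt{2 + 900} \left(-320\right) = 1361 + \sqrt{902} \left(-320\right) = 1361 - 320 \sqrt{902}$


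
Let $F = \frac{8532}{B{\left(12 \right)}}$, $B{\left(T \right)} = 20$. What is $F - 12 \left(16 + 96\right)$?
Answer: $- \frac{4587}{5} \approx -917.4$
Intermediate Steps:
$F = \frac{2133}{5}$ ($F = \frac{8532}{20} = 8532 \cdot \frac{1}{20} = \frac{2133}{5} \approx 426.6$)
$F - 12 \left(16 + 96\right) = \frac{2133}{5} - 12 \left(16 + 96\right) = \frac{2133}{5} - 12 \cdot 112 = \frac{2133}{5} - 1344 = - \frac{4587}{5}$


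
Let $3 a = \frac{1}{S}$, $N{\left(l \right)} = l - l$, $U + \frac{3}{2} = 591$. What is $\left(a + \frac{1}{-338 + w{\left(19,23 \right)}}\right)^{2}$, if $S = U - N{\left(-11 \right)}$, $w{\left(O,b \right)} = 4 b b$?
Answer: $\frac{50310649}{39548829353796} \approx 1.2721 \cdot 10^{-6}$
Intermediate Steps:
$U = \frac{1179}{2}$ ($U = - \frac{3}{2} + 591 = \frac{1179}{2} \approx 589.5$)
$N{\left(l \right)} = 0$
$w{\left(O,b \right)} = 4 b^{2}$
$S = \frac{1179}{2}$ ($S = \frac{1179}{2} - 0 = \frac{1179}{2} + 0 = \frac{1179}{2} \approx 589.5$)
$a = \frac{2}{3537}$ ($a = \frac{1}{3 \cdot \frac{1179}{2}} = \frac{1}{3} \cdot \frac{2}{1179} = \frac{2}{3537} \approx 0.00056545$)
$\left(a + \frac{1}{-338 + w{\left(19,23 \right)}}\right)^{2} = \left(\frac{2}{3537} + \frac{1}{-338 + 4 \cdot 23^{2}}\right)^{2} = \left(\frac{2}{3537} + \frac{1}{-338 + 4 \cdot 529}\right)^{2} = \left(\frac{2}{3537} + \frac{1}{-338 + 2116}\right)^{2} = \left(\frac{2}{3537} + \frac{1}{1778}\right)^{2} = \left(\frac{7093}{6288786}\right)^{2} = \frac{50310649}{39548829353796}$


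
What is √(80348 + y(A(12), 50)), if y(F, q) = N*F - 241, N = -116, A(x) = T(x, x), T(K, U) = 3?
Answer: √79759 ≈ 282.42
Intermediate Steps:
A(x) = 3
y(F, q) = -241 - 116*F (y(F, q) = -116*F - 241 = -241 - 116*F)
√(80348 + y(A(12), 50)) = √(80348 + (-241 - 116*3)) = √(80348 + (-241 - 348)) = √(80348 - 589) = √79759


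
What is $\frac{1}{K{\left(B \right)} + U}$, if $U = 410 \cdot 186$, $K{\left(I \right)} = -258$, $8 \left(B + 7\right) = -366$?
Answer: $\frac{1}{76002} \approx 1.3158 \cdot 10^{-5}$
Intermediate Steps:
$B = - \frac{211}{4}$ ($B = -7 + \frac{1}{8} \left(-366\right) = -7 - \frac{183}{4} = - \frac{211}{4} \approx -52.75$)
$U = 76260$
$\frac{1}{K{\left(B \right)} + U} = \frac{1}{-258 + 76260} = \frac{1}{76002}$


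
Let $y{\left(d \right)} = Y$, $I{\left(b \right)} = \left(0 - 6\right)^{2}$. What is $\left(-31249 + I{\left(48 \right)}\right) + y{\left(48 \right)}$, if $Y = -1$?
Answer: $-31214$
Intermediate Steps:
$I{\left(b \right)} = 36$ ($I{\left(b \right)} = \left(-6\right)^{2} = 36$)
$y{\left(d \right)} = -1$
$\left(-31249 + I{\left(48 \right)}\right) + y{\left(48 \right)} = \left(-31249 + 36\right) - 1 = -31213 - 1 = -31214$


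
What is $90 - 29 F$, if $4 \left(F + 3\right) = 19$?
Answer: $\frac{157}{4} \approx 39.25$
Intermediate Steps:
$F = \frac{7}{4}$ ($F = -3 + \frac{1}{4} \cdot 19 = -3 + \frac{19}{4} = \frac{7}{4} \approx 1.75$)
$90 - 29 F = 90 - \frac{203}{4} = \frac{157}{4}$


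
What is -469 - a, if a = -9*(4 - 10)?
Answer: -523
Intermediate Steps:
a = 54 (a = -9*(-6) = 54)
-469 - a = -469 - 1*54 = -469 - 54 = -523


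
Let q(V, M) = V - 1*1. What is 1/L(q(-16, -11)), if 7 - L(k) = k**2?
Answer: -1/282 ≈ -0.0035461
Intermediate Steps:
q(V, M) = -1 + V (q(V, M) = V - 1 = -1 + V)
L(k) = 7 - k**2
1/L(q(-16, -11)) = 1/(7 - (-1 - 16)**2) = 1/(7 - 1*(-17)**2) = 1/(7 - 1*289) = 1/(7 - 289) = 1/(-282) = -1/282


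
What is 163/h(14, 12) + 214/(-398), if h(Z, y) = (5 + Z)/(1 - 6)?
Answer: -164218/3781 ≈ -43.432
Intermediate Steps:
h(Z, y) = -1 - Z/5 (h(Z, y) = (5 + Z)/(-5) = (5 + Z)*(-⅕) = -1 - Z/5)
163/h(14, 12) + 214/(-398) = 163/(-1 - ⅕*14) + 214/(-398) = 163/(-1 - 14/5) + 214*(-1/398) = 163/(-19/5) - 107/199 = 163*(-5/19) - 107/199 = -815/19 - 107/199 = -164218/3781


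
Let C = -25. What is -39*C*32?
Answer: 31200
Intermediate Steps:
-39*C*32 = -39*(-25)*32 = 975*32 = 31200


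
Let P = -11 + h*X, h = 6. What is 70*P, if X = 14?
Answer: 5110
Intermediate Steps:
P = 73 (P = -11 + 6*14 = -11 + 84 = 73)
70*P = 70*73 = 5110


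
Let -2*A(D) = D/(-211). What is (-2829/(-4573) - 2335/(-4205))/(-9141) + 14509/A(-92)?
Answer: -107624424697230167/1617144163998 ≈ -66552.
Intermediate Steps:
A(D) = D/422 (A(D) = -D/(2*(-211)) = -D*(-1)/(2*211) = -(-1)*D/422 = D/422)
(-2829/(-4573) - 2335/(-4205))/(-9141) + 14509/A(-92) = (-2829/(-4573) - 2335/(-4205))/(-9141) + 14509/(((1/422)*(-92))) = (-2829*(-1/4573) - 2335*(-1/4205))*(-1/9141) + 14509/(-46/211) = (2829/4573 + 467/841)*(-1/9141) + 14509*(-211/46) = (4514780/3845893)*(-1/9141) - 3061399/46 = -4514780/35155307913 - 3061399/46 = -107624424697230167/1617144163998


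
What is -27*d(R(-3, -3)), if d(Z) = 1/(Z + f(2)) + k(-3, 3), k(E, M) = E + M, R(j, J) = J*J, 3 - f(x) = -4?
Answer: -27/16 ≈ -1.6875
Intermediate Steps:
f(x) = 7 (f(x) = 3 - 1*(-4) = 3 + 4 = 7)
R(j, J) = J**2
d(Z) = 1/(7 + Z) (d(Z) = 1/(Z + 7) + (-3 + 3) = 1/(7 + Z) + 0 = 1/(7 + Z))
-27*d(R(-3, -3)) = -27/(7 + (-3)**2) = -27/(7 + 9) = -27/16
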